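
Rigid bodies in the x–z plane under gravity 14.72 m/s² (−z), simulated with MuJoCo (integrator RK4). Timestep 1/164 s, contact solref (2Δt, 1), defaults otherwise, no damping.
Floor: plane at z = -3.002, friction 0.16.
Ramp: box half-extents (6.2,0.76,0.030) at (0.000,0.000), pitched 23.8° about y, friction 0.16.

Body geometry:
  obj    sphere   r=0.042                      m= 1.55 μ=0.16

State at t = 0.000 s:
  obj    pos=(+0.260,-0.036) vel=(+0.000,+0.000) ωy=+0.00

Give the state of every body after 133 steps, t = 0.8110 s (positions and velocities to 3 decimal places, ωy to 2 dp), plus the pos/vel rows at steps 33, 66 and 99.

State at t = 0.8110 s:
  obj    pos=(+1.537,-0.599) vel=(+3.149,-1.389) ωy=+81.90

Key-timestep trajectory:
   step    t(s)  obj.x    obj.z    obj.vx   obj.vz 
     33  0.2012   +0.339  -0.071  +0.782  -0.345
     66  0.4024   +0.575  -0.175  +1.563  -0.689
     99  0.6037   +0.968  -0.348  +2.344  -1.034


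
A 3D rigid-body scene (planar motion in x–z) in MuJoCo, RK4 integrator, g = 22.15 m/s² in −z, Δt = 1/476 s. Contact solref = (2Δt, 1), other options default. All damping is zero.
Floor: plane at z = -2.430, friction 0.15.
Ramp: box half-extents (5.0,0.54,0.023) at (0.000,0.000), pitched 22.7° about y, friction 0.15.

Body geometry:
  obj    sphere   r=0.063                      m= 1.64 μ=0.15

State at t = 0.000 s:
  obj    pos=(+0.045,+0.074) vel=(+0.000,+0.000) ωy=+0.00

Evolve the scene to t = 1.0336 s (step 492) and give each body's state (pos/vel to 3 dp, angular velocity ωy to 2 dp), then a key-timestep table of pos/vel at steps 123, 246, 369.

State at t = 1.0336 s:
  obj    pos=(+3.054,-1.184) vel=(+5.822,-2.435) ωy=+100.16

Key-timestep trajectory:
   step    t(s)  obj.x    obj.z    obj.vx   obj.vz 
    123  0.2584   +0.233  -0.004  +1.456  -0.609
    246  0.5168   +0.797  -0.240  +2.911  -1.218
    369  0.7752   +1.738  -0.634  +4.367  -1.827


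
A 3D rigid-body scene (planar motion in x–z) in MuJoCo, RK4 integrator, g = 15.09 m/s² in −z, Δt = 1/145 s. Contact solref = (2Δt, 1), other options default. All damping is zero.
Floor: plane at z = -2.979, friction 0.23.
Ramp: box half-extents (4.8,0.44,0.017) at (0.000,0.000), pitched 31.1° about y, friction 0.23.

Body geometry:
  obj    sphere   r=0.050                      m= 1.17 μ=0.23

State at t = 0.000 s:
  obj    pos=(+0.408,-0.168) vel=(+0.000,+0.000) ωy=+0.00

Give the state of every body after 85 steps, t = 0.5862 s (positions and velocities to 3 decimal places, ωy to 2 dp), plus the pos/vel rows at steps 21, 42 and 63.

State at t = 0.5862 s:
  obj    pos=(+1.228,-0.662) vel=(+2.795,-1.686) ωy=+65.23

Key-timestep trajectory:
   step    t(s)  obj.x    obj.z    obj.vx   obj.vz 
     21  0.1448   +0.458  -0.198  +0.691  -0.417
     42  0.2897   +0.608  -0.289  +1.381  -0.833
     63  0.4345   +0.858  -0.440  +2.072  -1.250


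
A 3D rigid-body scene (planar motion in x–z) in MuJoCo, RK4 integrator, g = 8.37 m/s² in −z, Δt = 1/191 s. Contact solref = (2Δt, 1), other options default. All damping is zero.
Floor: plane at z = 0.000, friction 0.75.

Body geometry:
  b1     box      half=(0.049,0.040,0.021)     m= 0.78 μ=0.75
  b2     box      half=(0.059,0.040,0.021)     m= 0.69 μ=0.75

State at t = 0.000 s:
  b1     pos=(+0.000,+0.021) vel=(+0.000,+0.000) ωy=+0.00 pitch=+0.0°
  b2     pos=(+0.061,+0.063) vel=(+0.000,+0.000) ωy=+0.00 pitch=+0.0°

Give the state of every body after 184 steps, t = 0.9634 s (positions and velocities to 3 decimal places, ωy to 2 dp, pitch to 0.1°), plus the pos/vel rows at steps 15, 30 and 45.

State at t = 0.9634 s:
  b1     pos=(+0.000,+0.021) vel=(+0.000,+0.000) ωy=+0.00 pitch=+0.0°
  b2     pos=(+0.071,+0.052) vel=(+0.000,+0.000) ωy=-0.01 pitch=+36.3°

Key-timestep trajectory:
   step    t(s)  b1.x    b1.z    b1.vx   b1.vz   b2.x    b2.z    b2.vx   b2.vz 
     15  0.0785   +0.000  +0.021  +0.000  +0.000   +0.064  +0.061  +0.086  -0.069
     30  0.1571   +0.000  +0.021  +0.000  +0.000   +0.072  +0.052  +0.043  +0.073
     45  0.2356   +0.000  +0.021  -0.001  +0.000   +0.070  +0.052  +0.018  +0.008


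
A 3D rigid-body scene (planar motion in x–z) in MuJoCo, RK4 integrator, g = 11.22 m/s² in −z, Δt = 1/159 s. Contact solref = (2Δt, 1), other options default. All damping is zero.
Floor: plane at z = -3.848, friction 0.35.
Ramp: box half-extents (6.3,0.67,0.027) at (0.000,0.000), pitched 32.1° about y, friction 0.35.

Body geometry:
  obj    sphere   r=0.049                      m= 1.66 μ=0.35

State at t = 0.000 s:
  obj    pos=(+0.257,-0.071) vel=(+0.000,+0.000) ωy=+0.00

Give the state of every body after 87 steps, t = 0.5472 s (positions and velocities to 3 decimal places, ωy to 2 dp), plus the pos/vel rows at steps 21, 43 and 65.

State at t = 0.5472 s:
  obj    pos=(+0.797,-0.410) vel=(+1.974,-1.238) ωy=+47.54

Key-timestep trajectory:
   step    t(s)  obj.x    obj.z    obj.vx   obj.vz 
     21  0.1321   +0.288  -0.091  +0.477  -0.299
     43  0.2704   +0.389  -0.154  +0.976  -0.612
     65  0.4088   +0.558  -0.261  +1.475  -0.925


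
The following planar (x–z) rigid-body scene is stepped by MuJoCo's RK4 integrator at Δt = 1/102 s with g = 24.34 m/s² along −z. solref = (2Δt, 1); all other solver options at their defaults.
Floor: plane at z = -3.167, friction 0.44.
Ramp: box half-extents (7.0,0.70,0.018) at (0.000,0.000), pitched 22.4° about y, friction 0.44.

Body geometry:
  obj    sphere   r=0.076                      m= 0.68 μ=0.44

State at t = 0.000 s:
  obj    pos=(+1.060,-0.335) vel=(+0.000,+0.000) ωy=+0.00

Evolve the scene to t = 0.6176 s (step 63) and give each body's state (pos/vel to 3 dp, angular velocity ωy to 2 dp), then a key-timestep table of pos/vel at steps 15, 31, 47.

State at t = 0.6176 s:
  obj    pos=(+2.228,-0.817) vel=(+3.782,-1.559) ωy=+53.82

Key-timestep trajectory:
   step    t(s)  obj.x    obj.z    obj.vx   obj.vz 
     15  0.1471   +1.126  -0.363  +0.901  -0.371
     31  0.3039   +1.343  -0.452  +1.861  -0.767
     47  0.4608   +1.710  -0.603  +2.822  -1.163


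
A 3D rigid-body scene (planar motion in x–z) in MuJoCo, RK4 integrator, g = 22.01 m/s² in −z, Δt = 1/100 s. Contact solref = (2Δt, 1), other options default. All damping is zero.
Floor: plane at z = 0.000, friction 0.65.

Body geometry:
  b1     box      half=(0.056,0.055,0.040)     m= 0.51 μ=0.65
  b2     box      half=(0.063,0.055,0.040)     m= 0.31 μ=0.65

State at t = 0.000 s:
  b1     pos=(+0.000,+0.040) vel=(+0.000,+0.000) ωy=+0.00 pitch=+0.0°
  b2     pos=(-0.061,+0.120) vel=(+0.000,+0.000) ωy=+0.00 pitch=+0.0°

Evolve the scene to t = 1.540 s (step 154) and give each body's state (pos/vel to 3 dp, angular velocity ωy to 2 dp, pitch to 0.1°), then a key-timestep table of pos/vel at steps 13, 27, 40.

State at t = 1.540 s:
  b1     pos=(+0.000,+0.040) vel=(+0.000,+0.000) ωy=+0.00 pitch=+0.0°
  b2     pos=(-0.116,+0.063) vel=(+0.000,+0.000) ωy=+0.00 pitch=-90.0°

Key-timestep trajectory:
   step    t(s)  b1.x    b1.z    b1.vx   b1.vz   b2.x    b2.z    b2.vx   b2.vz 
     13  0.1300   +0.000  +0.040  +0.001  +0.001   -0.075  +0.115  -0.267  -0.192
     27  0.2700   +0.000  +0.040  +0.000  +0.000   -0.129  +0.065  -0.128  +0.180
     40  0.4000   +0.000  +0.040  +0.000  +0.000   -0.112  +0.062  -0.010  +0.051


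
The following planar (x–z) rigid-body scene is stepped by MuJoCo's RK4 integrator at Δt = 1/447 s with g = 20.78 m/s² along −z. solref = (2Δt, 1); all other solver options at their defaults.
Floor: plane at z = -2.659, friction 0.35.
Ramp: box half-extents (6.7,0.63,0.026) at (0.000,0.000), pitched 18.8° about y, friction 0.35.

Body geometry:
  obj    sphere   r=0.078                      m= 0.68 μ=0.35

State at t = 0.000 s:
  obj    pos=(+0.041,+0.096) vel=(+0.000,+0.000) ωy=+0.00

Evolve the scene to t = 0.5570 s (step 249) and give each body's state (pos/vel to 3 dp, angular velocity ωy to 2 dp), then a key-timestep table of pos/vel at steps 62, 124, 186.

State at t = 0.5570 s:
  obj    pos=(+0.744,-0.143) vel=(+2.522,-0.859) ωy=+34.16

Key-timestep trajectory:
   step    t(s)  obj.x    obj.z    obj.vx   obj.vz 
     62  0.1387   +0.085  +0.081  +0.628  -0.214
    124  0.2774   +0.215  +0.037  +1.256  -0.428
    186  0.4161   +0.433  -0.038  +1.884  -0.641


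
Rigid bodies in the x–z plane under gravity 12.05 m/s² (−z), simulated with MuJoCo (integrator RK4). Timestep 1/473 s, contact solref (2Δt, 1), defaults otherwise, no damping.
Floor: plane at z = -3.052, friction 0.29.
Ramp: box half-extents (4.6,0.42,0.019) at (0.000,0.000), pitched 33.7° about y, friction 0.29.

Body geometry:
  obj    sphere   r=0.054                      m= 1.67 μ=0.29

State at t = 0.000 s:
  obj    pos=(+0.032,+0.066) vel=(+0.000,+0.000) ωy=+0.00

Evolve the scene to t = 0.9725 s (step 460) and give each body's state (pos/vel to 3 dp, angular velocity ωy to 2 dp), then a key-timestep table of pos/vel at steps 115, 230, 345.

State at t = 0.9725 s:
  obj    pos=(+1.911,-1.187) vel=(+3.864,-2.577) ωy=+86.00

Key-timestep trajectory:
   step    t(s)  obj.x    obj.z    obj.vx   obj.vz 
    115  0.2431   +0.150  -0.012  +0.966  -0.644
    230  0.4863   +0.502  -0.247  +1.932  -1.289
    345  0.7294   +1.089  -0.639  +2.898  -1.933


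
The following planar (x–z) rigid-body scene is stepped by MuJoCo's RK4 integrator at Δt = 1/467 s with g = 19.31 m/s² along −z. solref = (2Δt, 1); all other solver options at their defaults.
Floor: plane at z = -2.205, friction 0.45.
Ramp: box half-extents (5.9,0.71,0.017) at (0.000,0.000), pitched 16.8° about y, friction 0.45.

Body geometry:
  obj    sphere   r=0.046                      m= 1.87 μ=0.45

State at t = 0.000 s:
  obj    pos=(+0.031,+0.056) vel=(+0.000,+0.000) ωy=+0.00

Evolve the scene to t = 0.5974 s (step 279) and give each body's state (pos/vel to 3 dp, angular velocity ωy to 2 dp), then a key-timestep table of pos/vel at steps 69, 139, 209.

State at t = 0.5974 s:
  obj    pos=(+0.712,-0.149) vel=(+2.280,-0.688) ωy=+51.77

Key-timestep trajectory:
   step    t(s)  obj.x    obj.z    obj.vx   obj.vz 
     69  0.1478   +0.073  +0.044  +0.564  -0.170
    139  0.2976   +0.200  +0.005  +1.136  -0.343
    209  0.4475   +0.413  -0.059  +1.708  -0.516


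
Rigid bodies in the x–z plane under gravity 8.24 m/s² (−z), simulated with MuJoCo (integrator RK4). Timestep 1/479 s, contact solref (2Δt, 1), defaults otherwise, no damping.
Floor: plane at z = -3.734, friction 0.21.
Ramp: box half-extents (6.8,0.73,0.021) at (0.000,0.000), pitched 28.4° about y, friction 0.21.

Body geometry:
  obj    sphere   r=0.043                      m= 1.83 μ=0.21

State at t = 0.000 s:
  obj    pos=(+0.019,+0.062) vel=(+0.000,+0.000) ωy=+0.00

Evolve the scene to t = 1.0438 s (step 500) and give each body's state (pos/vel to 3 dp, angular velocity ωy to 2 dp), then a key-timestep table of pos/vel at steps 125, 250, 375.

State at t = 1.0438 s:
  obj    pos=(+1.361,-0.663) vel=(+2.571,-1.390) ωy=+67.95

Key-timestep trajectory:
   step    t(s)  obj.x    obj.z    obj.vx   obj.vz 
    125  0.2610   +0.103  +0.017  +0.643  -0.347
    250  0.5219   +0.355  -0.119  +1.285  -0.695
    375  0.7829   +0.774  -0.346  +1.928  -1.042


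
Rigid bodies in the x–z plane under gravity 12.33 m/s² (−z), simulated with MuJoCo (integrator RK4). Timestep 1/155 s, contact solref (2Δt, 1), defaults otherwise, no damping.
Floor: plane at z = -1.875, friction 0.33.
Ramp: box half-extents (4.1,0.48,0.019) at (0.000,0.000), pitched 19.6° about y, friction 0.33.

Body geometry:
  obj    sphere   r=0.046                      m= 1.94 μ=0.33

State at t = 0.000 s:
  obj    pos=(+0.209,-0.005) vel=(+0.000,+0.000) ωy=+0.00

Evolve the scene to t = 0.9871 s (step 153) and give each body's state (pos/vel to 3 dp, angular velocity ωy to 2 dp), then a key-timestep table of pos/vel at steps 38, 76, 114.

State at t = 0.9871 s:
  obj    pos=(+1.565,-0.488) vel=(+2.747,-0.978) ωy=+63.38

Key-timestep trajectory:
   step    t(s)  obj.x    obj.z    obj.vx   obj.vz 
     38  0.2452   +0.293  -0.035  +0.682  -0.243
     76  0.4903   +0.544  -0.125  +1.365  -0.486
    114  0.7355   +0.962  -0.273  +2.047  -0.729


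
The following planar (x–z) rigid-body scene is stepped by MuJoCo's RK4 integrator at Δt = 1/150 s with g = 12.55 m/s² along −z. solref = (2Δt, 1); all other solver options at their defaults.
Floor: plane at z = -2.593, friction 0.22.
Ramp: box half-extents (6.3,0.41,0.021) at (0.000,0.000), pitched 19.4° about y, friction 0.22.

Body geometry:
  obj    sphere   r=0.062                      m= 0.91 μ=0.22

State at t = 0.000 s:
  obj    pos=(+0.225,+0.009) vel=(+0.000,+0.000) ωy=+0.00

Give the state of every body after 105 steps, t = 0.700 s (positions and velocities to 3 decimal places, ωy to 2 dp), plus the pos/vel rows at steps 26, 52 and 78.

State at t = 0.700 s:
  obj    pos=(+0.913,-0.234) vel=(+1.966,-0.692) ωy=+33.61

Key-timestep trajectory:
   step    t(s)  obj.x    obj.z    obj.vx   obj.vz 
     26  0.1733   +0.267  -0.006  +0.487  -0.171
     52  0.3467   +0.394  -0.051  +0.974  -0.343
     78  0.5200   +0.605  -0.125  +1.461  -0.514


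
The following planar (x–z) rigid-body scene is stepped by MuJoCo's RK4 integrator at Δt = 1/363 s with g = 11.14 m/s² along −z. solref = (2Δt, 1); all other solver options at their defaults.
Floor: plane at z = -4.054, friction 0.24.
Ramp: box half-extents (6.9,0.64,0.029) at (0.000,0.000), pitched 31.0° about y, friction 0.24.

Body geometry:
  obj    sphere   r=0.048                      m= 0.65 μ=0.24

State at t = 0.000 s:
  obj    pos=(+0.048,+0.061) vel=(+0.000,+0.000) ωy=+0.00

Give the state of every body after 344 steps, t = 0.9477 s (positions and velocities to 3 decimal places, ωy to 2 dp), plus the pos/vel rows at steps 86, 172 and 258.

State at t = 0.9477 s:
  obj    pos=(+1.626,-0.887) vel=(+3.329,-2.000) ωy=+80.90

Key-timestep trajectory:
   step    t(s)  obj.x    obj.z    obj.vx   obj.vz 
     86  0.2369   +0.147  +0.002  +0.832  -0.500
    172  0.4738   +0.442  -0.176  +1.665  -1.000
    258  0.7107   +0.935  -0.472  +2.497  -1.500


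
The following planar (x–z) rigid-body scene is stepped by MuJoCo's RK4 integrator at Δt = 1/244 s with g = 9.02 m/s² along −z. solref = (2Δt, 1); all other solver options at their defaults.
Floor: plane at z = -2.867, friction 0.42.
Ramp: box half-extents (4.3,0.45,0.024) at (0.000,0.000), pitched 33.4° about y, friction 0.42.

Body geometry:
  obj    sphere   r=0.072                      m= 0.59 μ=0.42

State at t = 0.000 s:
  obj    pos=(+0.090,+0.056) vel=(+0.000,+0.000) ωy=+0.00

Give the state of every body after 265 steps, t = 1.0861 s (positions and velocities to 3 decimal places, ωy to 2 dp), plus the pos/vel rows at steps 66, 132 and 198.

State at t = 1.0861 s:
  obj    pos=(+1.836,-1.096) vel=(+3.216,-2.120) ωy=+53.49

Key-timestep trajectory:
   step    t(s)  obj.x    obj.z    obj.vx   obj.vz 
     66  0.2705   +0.198  -0.016  +0.801  -0.528
    132  0.5410   +0.523  -0.230  +1.602  -1.056
    198  0.8115   +1.065  -0.587  +2.403  -1.584


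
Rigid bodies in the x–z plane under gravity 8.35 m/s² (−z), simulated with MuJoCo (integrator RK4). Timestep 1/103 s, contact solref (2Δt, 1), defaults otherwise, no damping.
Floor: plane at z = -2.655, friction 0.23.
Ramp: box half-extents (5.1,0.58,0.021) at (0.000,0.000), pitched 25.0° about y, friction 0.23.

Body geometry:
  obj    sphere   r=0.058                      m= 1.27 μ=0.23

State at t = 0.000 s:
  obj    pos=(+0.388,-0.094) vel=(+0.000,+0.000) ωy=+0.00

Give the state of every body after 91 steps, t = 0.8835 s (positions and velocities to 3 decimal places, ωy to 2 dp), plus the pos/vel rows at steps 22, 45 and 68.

State at t = 0.8835 s:
  obj    pos=(+1.280,-0.510) vel=(+2.019,-0.941) ωy=+38.38

Key-timestep trajectory:
   step    t(s)  obj.x    obj.z    obj.vx   obj.vz 
     22  0.2136   +0.440  -0.118  +0.488  -0.228
     45  0.4369   +0.606  -0.196  +0.998  -0.466
     68  0.6602   +0.886  -0.326  +1.508  -0.703


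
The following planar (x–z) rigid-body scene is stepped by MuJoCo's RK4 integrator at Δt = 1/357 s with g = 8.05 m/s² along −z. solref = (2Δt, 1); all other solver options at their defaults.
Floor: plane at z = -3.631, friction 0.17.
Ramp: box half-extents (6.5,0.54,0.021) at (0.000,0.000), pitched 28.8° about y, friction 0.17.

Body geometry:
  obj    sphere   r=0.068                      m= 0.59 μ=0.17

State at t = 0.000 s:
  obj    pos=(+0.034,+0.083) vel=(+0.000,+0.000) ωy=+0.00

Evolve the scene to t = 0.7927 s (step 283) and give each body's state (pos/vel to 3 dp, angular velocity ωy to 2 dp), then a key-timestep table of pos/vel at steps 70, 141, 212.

State at t = 0.7927 s:
  obj    pos=(+0.797,-0.336) vel=(+1.924,-1.058) ωy=+32.29

Key-timestep trajectory:
   step    t(s)  obj.x    obj.z    obj.vx   obj.vz 
     70  0.1961   +0.081  +0.057  +0.476  -0.262
    141  0.3950   +0.223  -0.021  +0.959  -0.527
    212  0.5938   +0.462  -0.152  +1.442  -0.793


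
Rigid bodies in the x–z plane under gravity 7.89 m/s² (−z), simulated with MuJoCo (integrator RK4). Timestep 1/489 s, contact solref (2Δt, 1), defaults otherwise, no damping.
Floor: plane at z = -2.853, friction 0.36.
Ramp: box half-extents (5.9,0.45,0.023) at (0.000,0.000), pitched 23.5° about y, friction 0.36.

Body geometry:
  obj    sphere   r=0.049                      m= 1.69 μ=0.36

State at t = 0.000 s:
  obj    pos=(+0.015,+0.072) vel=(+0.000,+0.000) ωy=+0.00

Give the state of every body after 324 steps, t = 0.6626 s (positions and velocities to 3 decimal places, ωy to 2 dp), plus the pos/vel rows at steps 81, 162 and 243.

State at t = 0.6626 s:
  obj    pos=(+0.467,-0.125) vel=(+1.366,-0.594) ωy=+30.38

Key-timestep trajectory:
   step    t(s)  obj.x    obj.z    obj.vx   obj.vz 
     81  0.1656   +0.043  +0.060  +0.341  -0.148
    162  0.3313   +0.128  +0.023  +0.683  -0.297
    243  0.4969   +0.269  -0.039  +1.024  -0.445


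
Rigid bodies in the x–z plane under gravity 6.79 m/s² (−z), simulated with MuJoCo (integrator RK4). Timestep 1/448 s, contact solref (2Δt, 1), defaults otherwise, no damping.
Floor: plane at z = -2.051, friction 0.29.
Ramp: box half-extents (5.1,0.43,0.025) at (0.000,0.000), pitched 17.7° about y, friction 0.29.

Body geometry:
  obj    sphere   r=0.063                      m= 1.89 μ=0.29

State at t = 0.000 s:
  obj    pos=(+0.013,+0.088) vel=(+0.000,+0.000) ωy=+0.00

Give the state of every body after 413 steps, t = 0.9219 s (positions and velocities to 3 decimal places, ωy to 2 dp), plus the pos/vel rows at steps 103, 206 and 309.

State at t = 0.9219 s:
  obj    pos=(+0.610,-0.102) vel=(+1.295,-0.413) ωy=+21.58

Key-timestep trajectory:
   step    t(s)  obj.x    obj.z    obj.vx   obj.vz 
    103  0.2299   +0.050  +0.076  +0.323  -0.103
    206  0.4598   +0.162  +0.041  +0.646  -0.206
    309  0.6897   +0.347  -0.018  +0.969  -0.309


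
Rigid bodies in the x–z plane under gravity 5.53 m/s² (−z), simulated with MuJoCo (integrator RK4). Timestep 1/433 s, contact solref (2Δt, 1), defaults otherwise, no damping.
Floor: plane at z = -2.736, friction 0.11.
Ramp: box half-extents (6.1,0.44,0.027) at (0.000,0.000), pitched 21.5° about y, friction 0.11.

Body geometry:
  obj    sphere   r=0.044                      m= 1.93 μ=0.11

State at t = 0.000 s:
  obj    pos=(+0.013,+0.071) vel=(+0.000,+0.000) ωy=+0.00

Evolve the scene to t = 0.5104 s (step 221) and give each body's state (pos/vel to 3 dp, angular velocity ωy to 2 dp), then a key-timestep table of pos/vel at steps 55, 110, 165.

State at t = 0.5104 s:
  obj    pos=(+0.191,+0.001) vel=(+0.696,-0.271) ωy=+16.34

Key-timestep trajectory:
   step    t(s)  obj.x    obj.z    obj.vx   obj.vz 
     55  0.1270   +0.024  +0.067  +0.174  -0.067
    110  0.2540   +0.057  +0.054  +0.347  -0.135
    165  0.3811   +0.112  +0.032  +0.520  -0.203


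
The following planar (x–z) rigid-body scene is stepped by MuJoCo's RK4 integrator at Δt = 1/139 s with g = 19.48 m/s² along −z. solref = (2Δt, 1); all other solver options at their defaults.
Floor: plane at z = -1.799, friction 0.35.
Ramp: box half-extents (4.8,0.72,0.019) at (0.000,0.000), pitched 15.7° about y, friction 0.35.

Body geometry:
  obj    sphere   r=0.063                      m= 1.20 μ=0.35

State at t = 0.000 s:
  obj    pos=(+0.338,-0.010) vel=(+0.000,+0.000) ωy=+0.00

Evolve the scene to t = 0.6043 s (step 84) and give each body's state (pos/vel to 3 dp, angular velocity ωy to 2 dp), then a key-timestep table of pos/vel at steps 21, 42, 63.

State at t = 0.6043 s:
  obj    pos=(+1.000,-0.196) vel=(+2.191,-0.616) ωy=+36.11

Key-timestep trajectory:
   step    t(s)  obj.x    obj.z    obj.vx   obj.vz 
     21  0.1511   +0.379  -0.022  +0.548  -0.154
     42  0.3022   +0.504  -0.056  +1.095  -0.308
     63  0.4532   +0.710  -0.115  +1.643  -0.462


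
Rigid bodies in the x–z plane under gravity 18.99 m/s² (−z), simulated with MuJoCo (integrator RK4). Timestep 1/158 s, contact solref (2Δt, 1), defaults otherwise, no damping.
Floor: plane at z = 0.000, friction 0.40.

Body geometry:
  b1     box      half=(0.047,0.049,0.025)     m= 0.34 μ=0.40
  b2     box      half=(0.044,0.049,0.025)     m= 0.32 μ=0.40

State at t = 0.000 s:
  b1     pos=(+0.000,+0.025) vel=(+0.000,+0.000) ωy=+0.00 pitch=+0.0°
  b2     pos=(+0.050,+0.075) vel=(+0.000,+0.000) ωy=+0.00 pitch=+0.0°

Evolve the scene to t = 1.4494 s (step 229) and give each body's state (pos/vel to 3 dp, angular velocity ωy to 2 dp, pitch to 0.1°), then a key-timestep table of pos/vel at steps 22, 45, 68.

State at t = 1.4494 s:
  b1     pos=(+0.000,+0.025) vel=(+0.000,+0.000) ωy=+0.00 pitch=+0.0°
  b2     pos=(+0.166,+0.025) vel=(+0.000,+0.000) ωy=+0.00 pitch=+180.0°

Key-timestep trajectory:
   step    t(s)  b1.x    b1.z    b1.vx   b1.vz   b2.x    b2.z    b2.vx   b2.vz 
     22  0.1392   +0.000  +0.025  -0.001  +0.000   +0.064  +0.069  +0.250  -0.209
     45  0.2848   +0.000  +0.025  +0.000  +0.000   +0.112  +0.050  +0.183  +0.007
     68  0.4304   +0.000  +0.025  +0.000  +0.000   +0.148  +0.041  +0.457  -0.312


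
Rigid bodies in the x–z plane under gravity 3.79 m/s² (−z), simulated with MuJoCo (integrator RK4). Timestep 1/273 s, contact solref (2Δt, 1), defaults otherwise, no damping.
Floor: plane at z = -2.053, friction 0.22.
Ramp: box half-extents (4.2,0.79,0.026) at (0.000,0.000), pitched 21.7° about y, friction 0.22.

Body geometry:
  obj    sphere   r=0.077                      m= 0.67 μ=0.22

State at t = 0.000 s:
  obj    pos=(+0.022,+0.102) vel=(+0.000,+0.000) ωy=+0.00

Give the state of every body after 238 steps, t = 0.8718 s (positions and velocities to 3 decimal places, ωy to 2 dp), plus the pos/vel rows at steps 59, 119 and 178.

State at t = 0.8718 s:
  obj    pos=(+0.375,-0.039) vel=(+0.811,-0.323) ωy=+11.33

Key-timestep trajectory:
   step    t(s)  obj.x    obj.z    obj.vx   obj.vz 
     59  0.2161   +0.044  +0.093  +0.201  -0.080
    119  0.4359   +0.110  +0.067  +0.405  -0.161
    178  0.6520   +0.220  +0.023  +0.606  -0.241


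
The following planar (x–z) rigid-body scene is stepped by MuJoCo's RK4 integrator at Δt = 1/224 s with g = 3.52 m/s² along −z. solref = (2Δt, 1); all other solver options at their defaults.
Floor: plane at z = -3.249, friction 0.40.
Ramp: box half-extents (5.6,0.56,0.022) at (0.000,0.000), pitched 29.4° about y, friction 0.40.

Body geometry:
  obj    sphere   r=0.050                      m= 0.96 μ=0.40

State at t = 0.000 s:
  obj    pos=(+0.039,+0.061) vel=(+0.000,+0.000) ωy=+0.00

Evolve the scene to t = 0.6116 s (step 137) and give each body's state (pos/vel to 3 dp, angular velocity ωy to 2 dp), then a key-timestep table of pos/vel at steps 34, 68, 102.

State at t = 0.6116 s:
  obj    pos=(+0.240,-0.053) vel=(+0.658,-0.371) ωy=+15.09

Key-timestep trajectory:
   step    t(s)  obj.x    obj.z    obj.vx   obj.vz 
     34  0.1518   +0.051  +0.054  +0.163  -0.092
     68  0.3036   +0.088  +0.033  +0.326  -0.184
    102  0.4554   +0.150  -0.002  +0.490  -0.276


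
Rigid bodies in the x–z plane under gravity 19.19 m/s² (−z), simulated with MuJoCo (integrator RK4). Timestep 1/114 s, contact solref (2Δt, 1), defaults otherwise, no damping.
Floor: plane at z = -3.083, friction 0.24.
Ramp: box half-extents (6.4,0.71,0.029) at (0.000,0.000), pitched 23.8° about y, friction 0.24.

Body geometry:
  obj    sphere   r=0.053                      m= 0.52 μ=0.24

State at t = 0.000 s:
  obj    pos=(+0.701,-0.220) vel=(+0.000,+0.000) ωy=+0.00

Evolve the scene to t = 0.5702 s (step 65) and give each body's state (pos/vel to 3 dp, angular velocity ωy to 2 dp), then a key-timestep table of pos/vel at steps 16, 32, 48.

State at t = 0.5702 s:
  obj    pos=(+1.524,-0.583) vel=(+2.886,-1.273) ωy=+59.48

Key-timestep trajectory:
   step    t(s)  obj.x    obj.z    obj.vx   obj.vz 
     16  0.1404   +0.751  -0.242  +0.711  -0.313
     32  0.2807   +0.901  -0.308  +1.421  -0.627
     48  0.4211   +1.150  -0.418  +2.131  -0.940


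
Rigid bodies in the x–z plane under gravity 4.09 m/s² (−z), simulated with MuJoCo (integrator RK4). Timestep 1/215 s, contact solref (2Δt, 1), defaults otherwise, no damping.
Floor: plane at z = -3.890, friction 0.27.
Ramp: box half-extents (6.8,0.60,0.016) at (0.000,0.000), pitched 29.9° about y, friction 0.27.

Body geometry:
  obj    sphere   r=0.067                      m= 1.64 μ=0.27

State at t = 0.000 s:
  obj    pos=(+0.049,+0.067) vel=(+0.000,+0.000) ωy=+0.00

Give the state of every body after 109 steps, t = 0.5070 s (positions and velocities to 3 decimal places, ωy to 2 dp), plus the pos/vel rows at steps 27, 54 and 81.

State at t = 0.5070 s:
  obj    pos=(+0.212,-0.026) vel=(+0.640,-0.368) ωy=+11.01

Key-timestep trajectory:
   step    t(s)  obj.x    obj.z    obj.vx   obj.vz 
     27  0.1256   +0.059  +0.062  +0.159  -0.091
     54  0.2512   +0.089  +0.045  +0.317  -0.182
     81  0.3767   +0.139  +0.016  +0.476  -0.274


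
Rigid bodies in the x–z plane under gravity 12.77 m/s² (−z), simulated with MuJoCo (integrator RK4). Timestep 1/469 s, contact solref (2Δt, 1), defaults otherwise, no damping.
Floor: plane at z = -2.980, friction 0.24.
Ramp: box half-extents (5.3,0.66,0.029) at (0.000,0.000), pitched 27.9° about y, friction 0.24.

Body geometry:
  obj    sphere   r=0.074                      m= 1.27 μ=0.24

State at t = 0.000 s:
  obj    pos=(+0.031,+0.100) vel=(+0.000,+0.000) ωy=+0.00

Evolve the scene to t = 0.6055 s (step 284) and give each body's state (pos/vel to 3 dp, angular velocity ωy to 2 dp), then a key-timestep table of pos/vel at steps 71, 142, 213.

State at t = 0.6055 s:
  obj    pos=(+0.723,-0.266) vel=(+2.284,-1.209) ωy=+34.92

Key-timestep trajectory:
   step    t(s)  obj.x    obj.z    obj.vx   obj.vz 
     71  0.1514   +0.074  +0.077  +0.571  -0.302
    142  0.3028   +0.204  +0.009  +1.142  -0.605
    213  0.4542   +0.420  -0.106  +1.713  -0.907


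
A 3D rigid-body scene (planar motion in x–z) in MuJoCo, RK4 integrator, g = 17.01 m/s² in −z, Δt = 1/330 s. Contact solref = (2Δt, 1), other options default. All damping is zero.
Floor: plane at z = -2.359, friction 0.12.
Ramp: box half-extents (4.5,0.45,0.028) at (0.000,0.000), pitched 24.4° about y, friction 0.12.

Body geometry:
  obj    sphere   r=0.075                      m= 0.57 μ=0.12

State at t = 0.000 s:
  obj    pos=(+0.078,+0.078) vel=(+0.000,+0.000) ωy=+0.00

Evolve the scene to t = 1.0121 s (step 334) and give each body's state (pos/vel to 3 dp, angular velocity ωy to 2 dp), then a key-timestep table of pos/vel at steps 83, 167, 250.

State at t = 1.0121 s:
  obj    pos=(+2.489,-1.016) vel=(+4.760,-2.171) ωy=+62.65

Key-timestep trajectory:
   step    t(s)  obj.x    obj.z    obj.vx   obj.vz 
     83  0.2515   +0.227  +0.010  +1.188  -0.525
    167  0.5061   +0.681  -0.196  +2.387  -1.066
    250  0.7576   +1.429  -0.535  +3.565  -1.618


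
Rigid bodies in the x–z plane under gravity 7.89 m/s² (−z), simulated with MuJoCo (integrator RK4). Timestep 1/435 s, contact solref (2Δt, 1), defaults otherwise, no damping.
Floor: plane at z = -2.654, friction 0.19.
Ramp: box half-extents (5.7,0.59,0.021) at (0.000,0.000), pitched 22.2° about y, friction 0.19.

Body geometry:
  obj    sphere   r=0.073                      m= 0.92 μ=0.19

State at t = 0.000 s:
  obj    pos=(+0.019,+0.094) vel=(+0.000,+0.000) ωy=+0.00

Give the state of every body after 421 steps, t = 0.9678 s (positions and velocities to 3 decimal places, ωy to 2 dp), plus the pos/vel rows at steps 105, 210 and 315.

State at t = 0.9678 s:
  obj    pos=(+0.942,-0.283) vel=(+1.908,-0.779) ωy=+28.23

Key-timestep trajectory:
   step    t(s)  obj.x    obj.z    obj.vx   obj.vz 
    105  0.2414   +0.076  +0.070  +0.476  -0.194
    210  0.4828   +0.249  +0.000  +0.952  -0.388
    315  0.7241   +0.536  -0.117  +1.428  -0.583


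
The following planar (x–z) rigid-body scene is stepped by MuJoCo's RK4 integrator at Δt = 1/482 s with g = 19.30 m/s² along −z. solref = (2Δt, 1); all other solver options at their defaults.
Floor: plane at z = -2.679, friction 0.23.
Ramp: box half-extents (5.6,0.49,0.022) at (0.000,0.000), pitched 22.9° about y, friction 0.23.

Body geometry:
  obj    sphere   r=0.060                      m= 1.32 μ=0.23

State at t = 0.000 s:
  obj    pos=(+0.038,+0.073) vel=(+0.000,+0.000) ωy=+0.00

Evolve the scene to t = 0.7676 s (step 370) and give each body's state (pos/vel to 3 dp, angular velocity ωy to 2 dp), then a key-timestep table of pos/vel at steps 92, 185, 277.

State at t = 0.7676 s:
  obj    pos=(+1.494,-0.542) vel=(+3.793,-1.602) ωy=+68.62

Key-timestep trajectory:
   step    t(s)  obj.x    obj.z    obj.vx   obj.vz 
     92  0.1909   +0.128  +0.035  +0.943  -0.398
    185  0.3838   +0.402  -0.081  +1.897  -0.801
    277  0.5747   +0.854  -0.272  +2.840  -1.200


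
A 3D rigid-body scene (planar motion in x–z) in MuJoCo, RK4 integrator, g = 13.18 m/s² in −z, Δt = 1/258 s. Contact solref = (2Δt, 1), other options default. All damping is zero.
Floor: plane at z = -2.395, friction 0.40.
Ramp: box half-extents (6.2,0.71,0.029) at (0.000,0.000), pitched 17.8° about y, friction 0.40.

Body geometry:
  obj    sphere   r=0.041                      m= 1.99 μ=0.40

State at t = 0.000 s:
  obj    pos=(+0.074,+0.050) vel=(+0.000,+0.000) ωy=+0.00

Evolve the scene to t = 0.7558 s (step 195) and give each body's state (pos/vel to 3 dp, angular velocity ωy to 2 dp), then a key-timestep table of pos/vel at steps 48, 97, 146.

State at t = 0.7558 s:
  obj    pos=(+0.857,-0.202) vel=(+2.071,-0.665) ωy=+53.04

Key-timestep trajectory:
   step    t(s)  obj.x    obj.z    obj.vx   obj.vz 
     48  0.1860   +0.121  +0.035  +0.510  -0.164
     97  0.3760   +0.268  -0.012  +1.030  -0.331
    146  0.5659   +0.513  -0.091  +1.551  -0.498


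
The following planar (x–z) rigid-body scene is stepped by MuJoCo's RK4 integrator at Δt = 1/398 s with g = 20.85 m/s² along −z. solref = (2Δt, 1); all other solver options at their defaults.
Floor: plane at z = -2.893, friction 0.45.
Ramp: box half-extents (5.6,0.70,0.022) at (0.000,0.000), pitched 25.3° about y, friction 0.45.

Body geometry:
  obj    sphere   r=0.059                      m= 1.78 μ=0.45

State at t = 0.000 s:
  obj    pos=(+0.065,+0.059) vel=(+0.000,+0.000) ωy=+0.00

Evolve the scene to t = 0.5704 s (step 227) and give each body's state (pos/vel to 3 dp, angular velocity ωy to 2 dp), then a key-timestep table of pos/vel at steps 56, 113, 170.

State at t = 0.5704 s:
  obj    pos=(+1.001,-0.384) vel=(+3.282,-1.551) ωy=+61.52

Key-timestep trajectory:
   step    t(s)  obj.x    obj.z    obj.vx   obj.vz 
     56  0.1407   +0.122  +0.032  +0.810  -0.383
    113  0.2839   +0.297  -0.051  +1.634  -0.772
    170  0.4271   +0.590  -0.189  +2.458  -1.162


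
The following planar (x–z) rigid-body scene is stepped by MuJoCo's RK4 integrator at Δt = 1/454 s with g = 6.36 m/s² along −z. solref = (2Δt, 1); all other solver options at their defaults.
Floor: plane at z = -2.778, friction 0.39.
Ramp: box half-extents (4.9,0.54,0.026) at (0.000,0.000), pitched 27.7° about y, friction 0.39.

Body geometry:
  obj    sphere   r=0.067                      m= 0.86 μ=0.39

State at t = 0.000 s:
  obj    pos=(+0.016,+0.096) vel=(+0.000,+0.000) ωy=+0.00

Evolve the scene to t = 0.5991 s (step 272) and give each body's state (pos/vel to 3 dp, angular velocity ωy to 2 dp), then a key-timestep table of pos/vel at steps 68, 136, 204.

State at t = 0.5991 s:
  obj    pos=(+0.352,-0.080) vel=(+1.120,-0.588) ωy=+18.88

Key-timestep trajectory:
   step    t(s)  obj.x    obj.z    obj.vx   obj.vz 
     68  0.1498   +0.037  +0.085  +0.280  -0.147
    136  0.2996   +0.100  +0.052  +0.560  -0.294
    204  0.4493   +0.205  -0.003  +0.840  -0.441


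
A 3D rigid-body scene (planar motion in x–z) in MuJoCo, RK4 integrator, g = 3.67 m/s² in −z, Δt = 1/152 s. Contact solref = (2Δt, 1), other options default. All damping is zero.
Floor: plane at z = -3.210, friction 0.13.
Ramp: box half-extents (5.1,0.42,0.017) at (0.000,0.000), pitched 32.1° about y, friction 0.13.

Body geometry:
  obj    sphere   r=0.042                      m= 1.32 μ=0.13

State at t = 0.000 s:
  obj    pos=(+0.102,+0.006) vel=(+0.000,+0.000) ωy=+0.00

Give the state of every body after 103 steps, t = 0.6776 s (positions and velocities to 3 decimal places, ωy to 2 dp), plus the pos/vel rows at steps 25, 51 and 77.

State at t = 0.6776 s:
  obj    pos=(+0.403,-0.183) vel=(+0.891,-0.549) ωy=+16.36

Key-timestep trajectory:
   step    t(s)  obj.x    obj.z    obj.vx   obj.vz 
     25  0.1645   +0.120  -0.005  +0.219  -0.128
     51  0.3355   +0.176  -0.041  +0.440  -0.275
     77  0.5066   +0.270  -0.100  +0.663  -0.417


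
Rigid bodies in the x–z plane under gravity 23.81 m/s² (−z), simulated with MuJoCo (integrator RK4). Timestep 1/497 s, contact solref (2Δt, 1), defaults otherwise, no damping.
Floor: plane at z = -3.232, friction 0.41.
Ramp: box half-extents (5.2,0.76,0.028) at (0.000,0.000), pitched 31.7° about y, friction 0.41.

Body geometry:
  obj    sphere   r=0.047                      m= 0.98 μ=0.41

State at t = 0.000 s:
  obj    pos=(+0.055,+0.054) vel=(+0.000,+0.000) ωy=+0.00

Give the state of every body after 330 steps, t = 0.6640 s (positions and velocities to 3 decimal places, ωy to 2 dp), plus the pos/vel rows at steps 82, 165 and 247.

State at t = 0.6640 s:
  obj    pos=(+1.731,-0.981) vel=(+5.049,-3.118) ωy=+126.24

Key-timestep trajectory:
   step    t(s)  obj.x    obj.z    obj.vx   obj.vz 
     82  0.1650   +0.159  -0.010  +1.255  -0.775
    165  0.3320   +0.474  -0.205  +2.524  -1.559
    247  0.4970   +0.994  -0.526  +3.779  -2.334


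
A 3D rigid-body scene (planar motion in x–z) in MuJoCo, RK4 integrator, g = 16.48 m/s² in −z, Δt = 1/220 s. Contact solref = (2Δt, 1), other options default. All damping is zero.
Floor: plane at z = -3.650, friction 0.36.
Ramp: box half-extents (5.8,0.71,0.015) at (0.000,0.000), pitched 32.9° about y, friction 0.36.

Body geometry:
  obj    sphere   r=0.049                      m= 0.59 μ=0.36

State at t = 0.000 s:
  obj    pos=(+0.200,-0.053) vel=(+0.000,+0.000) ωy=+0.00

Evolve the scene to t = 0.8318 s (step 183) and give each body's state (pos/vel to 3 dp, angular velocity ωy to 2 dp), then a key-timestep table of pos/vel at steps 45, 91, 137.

State at t = 0.8318 s:
  obj    pos=(+2.057,-1.255) vel=(+4.466,-2.889) ωy=+108.52

Key-timestep trajectory:
   step    t(s)  obj.x    obj.z    obj.vx   obj.vz 
     45  0.2045   +0.312  -0.126  +1.098  -0.711
     91  0.4136   +0.659  -0.350  +2.221  -1.437
    137  0.6227   +1.241  -0.727  +3.343  -2.163


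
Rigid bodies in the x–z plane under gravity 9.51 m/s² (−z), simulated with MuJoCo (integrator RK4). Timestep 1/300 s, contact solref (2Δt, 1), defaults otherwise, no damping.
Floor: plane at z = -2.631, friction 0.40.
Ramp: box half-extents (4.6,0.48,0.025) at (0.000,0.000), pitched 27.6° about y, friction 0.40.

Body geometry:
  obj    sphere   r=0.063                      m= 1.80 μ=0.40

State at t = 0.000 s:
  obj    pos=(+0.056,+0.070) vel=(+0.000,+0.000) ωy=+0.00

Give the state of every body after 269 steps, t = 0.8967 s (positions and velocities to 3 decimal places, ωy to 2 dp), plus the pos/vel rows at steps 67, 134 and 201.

State at t = 0.8967 s:
  obj    pos=(+1.177,-0.516) vel=(+2.501,-1.307) ωy=+44.79

Key-timestep trajectory:
   step    t(s)  obj.x    obj.z    obj.vx   obj.vz 
     67  0.2233   +0.126  +0.034  +0.623  -0.326
    134  0.4467   +0.334  -0.075  +1.246  -0.651
    201  0.6700   +0.682  -0.257  +1.869  -0.977


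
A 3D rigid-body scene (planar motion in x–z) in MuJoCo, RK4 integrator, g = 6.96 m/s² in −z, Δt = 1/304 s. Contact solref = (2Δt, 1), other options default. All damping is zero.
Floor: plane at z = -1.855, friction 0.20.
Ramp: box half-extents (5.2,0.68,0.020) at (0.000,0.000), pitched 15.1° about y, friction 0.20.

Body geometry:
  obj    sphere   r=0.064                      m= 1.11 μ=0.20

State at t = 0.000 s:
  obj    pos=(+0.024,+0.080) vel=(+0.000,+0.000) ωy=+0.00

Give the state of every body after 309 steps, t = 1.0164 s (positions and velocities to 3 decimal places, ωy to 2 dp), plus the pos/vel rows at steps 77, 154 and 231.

State at t = 1.0164 s:
  obj    pos=(+0.670,-0.094) vel=(+1.271,-0.343) ωy=+20.57

Key-timestep trajectory:
   step    t(s)  obj.x    obj.z    obj.vx   obj.vz 
     77  0.2533   +0.064  +0.070  +0.317  -0.085
    154  0.5066   +0.185  +0.037  +0.633  -0.171
    231  0.7599   +0.385  -0.017  +0.950  -0.256


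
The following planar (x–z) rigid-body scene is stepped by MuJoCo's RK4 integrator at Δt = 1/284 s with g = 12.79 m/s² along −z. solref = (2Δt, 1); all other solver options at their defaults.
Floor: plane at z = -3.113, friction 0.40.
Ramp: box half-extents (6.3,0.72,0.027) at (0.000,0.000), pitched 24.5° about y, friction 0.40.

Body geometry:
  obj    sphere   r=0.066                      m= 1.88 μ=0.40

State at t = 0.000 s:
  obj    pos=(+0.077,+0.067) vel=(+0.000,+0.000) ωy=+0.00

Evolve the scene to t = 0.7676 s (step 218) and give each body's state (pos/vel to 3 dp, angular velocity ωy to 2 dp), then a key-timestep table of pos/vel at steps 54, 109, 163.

State at t = 0.7676 s:
  obj    pos=(+1.093,-0.396) vel=(+2.646,-1.206) ωy=+44.06

Key-timestep trajectory:
   step    t(s)  obj.x    obj.z    obj.vx   obj.vz 
     54  0.1901   +0.139  +0.039  +0.656  -0.299
    109  0.3838   +0.331  -0.049  +1.323  -0.603
    163  0.5739   +0.645  -0.192  +1.979  -0.902


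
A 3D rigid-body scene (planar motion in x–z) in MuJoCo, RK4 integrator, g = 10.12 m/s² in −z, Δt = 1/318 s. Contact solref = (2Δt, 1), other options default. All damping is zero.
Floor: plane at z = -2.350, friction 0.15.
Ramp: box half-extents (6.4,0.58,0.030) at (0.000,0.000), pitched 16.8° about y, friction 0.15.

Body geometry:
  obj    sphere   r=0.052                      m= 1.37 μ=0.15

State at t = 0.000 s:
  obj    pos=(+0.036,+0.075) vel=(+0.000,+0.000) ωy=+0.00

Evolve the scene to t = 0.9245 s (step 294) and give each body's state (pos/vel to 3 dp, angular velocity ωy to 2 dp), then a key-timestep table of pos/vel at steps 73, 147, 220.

State at t = 0.9245 s:
  obj    pos=(+0.891,-0.183) vel=(+1.849,-0.558) ωy=+37.14

Key-timestep trajectory:
   step    t(s)  obj.x    obj.z    obj.vx   obj.vz 
     73  0.2296   +0.089  +0.059  +0.459  -0.139
    147  0.4623   +0.250  +0.010  +0.925  -0.279
    220  0.6918   +0.515  -0.070  +1.384  -0.418


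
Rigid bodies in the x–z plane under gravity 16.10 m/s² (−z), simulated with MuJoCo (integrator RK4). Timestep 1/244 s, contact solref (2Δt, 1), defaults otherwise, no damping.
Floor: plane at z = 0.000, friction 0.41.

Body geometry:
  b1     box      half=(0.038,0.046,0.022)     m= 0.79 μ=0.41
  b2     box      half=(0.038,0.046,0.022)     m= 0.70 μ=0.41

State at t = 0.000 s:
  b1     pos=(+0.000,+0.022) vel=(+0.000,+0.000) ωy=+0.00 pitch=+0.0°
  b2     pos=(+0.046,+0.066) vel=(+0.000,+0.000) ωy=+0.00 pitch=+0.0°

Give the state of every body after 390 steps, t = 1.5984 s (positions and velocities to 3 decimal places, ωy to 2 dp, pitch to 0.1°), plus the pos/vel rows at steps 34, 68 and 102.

State at t = 1.5984 s:
  b1     pos=(+0.000,+0.022) vel=(+0.000,+0.000) ωy=+0.00 pitch=+0.0°
  b2     pos=(+0.084,+0.038) vel=(+0.000,+0.000) ωy=+0.00 pitch=+90.0°

Key-timestep trajectory:
   step    t(s)  b1.x    b1.z    b1.vx   b1.vz   b2.x    b2.z    b2.vx   b2.vz 
     34  0.1393   +0.000  +0.022  +0.000  +0.000   +0.070  +0.042  +0.399  +0.021
     68  0.2787   +0.000  +0.022  +0.000  +0.000   +0.096  +0.043  -0.051  -0.013
    102  0.4180   +0.000  +0.022  +0.000  +0.000   +0.082  +0.039  +0.131  -0.065
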